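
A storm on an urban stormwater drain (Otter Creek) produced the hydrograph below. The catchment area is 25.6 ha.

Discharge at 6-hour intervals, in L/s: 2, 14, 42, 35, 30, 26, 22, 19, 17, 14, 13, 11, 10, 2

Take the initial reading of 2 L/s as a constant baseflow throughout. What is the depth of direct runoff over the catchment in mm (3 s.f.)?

Direct runoff: 0.0, 12.0, 40.0, 33.0, 28.0, 24.0, 20.0, 17.0, 15.0, 12.0, 11.0, 9.0, 8.0, 0.0 L/s; ΣQ_DR = 229.0 L/s.
V = ΣQ_DR · Δt = 229.0 × 21600 s = 4.946 × 10^6 L.
Over A = 25.6 ha, depth = V / A = 19.3 mm.

d ≈ 19.3 mm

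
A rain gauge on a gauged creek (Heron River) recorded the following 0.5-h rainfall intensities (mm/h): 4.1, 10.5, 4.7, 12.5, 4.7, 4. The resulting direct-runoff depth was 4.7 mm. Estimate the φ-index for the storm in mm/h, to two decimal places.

φ ≈ 6.80 mm/h

Only the 2 blocks with intensity above φ contribute runoff: 10.5, 12.5 mm/h.
Σ(I−φ)·Δt = d  ⇒  (10.5+12.5 − 2φ)·0.5 = 4.7
φ = (23.00 − 4.7/0.5) / 2 = 6.80 mm/h.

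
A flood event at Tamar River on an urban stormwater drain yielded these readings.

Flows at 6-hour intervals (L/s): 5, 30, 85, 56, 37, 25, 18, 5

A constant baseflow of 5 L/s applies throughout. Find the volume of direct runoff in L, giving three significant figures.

V ≈ 4.77 × 10^6 L

Direct-runoff ordinates (Q − Q_b): 0.0, 25.0, 80.0, 51.0, 32.0, 20.0, 13.0, 0.0 L/s.
ΣQ_DR = 221.0 L/s.
With Δt = 6 h = 21600 s, V = ΣQ_DR · Δt = 221.0 × 21600 = 4.77 × 10^6 L.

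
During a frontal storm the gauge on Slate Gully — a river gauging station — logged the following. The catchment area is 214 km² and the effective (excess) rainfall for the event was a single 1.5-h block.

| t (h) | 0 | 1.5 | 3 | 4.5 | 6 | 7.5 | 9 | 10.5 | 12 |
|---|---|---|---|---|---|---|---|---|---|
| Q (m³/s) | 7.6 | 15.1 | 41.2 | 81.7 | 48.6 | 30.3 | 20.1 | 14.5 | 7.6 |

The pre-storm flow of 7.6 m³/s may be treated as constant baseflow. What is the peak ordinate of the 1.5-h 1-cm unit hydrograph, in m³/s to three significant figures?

Direct runoff: 0.0, 7.5, 33.6, 74.1, 41.0, 22.7, 12.5, 6.9, 0.0 m³/s; ΣQ_DR = 198.3 m³/s, peak = 74.1 m³/s.
Runoff depth d = ΣQ_DR·Δt / A = 198.3 × 5400 / (214 km²) = 5.004 mm.
The 1-cm UH is the DRH scaled by (10 mm)/d, so U_p = 74.1 × 10/5.004 = 148 m³/s.

U_p ≈ 148 m³/s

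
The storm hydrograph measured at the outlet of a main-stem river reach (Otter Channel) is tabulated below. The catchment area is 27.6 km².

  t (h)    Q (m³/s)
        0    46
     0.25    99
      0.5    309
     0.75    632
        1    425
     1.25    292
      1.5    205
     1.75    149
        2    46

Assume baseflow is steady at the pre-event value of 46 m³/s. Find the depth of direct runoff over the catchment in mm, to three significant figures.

d ≈ 58.3 mm

Direct runoff: 0.0, 53.0, 263.0, 586.0, 379.0, 246.0, 159.0, 103.0, 0.0 m³/s; ΣQ_DR = 1789 m³/s.
V = ΣQ_DR · Δt = 1789 × 900 s = 1.610 × 10^6 m³.
Over A = 27.6 km², depth = V / A = 58.3 mm.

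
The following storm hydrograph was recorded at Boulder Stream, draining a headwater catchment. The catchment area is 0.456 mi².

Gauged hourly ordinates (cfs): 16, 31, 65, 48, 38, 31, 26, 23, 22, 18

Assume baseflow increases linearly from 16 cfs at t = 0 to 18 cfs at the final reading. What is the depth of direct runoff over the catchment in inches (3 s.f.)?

d ≈ 0.503 in

Direct runoff: 0.00, 14.78, 48.56, 31.33, 21.11, 13.89, 8.67, 5.44, 4.22, 0.00 cfs; ΣQ_DR = 148.0 cfs.
V = ΣQ_DR · Δt = 148.0 × 3600 s = 5.328 × 10^5 ft³.
Over A = 0.456 mi², depth = V / A = 0.503 in.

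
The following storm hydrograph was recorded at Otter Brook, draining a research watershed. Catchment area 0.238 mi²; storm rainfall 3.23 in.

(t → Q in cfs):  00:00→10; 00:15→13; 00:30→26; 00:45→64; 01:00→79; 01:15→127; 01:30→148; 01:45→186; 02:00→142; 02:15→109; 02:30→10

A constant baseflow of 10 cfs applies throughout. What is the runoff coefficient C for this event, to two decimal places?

ΣQ_DR = 804.0 cfs; V = ΣQ_DR·Δt = 7.236 × 10^5 ft³.
Runoff depth d = V / A = 1.309 in.
C = d / P = 1.309 / 3.23 = 0.41.

C ≈ 0.41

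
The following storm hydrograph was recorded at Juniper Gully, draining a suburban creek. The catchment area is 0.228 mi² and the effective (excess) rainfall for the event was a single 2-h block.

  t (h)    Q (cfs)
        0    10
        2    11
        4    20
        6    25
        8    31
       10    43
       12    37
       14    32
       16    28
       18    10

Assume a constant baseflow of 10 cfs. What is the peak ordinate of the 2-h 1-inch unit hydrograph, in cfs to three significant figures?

U_p ≈ 16.5 cfs

Direct runoff: 0.0, 1.0, 10.0, 15.0, 21.0, 33.0, 27.0, 22.0, 18.0, 0.0 cfs; ΣQ_DR = 147.0 cfs, peak = 33.0 cfs.
Runoff depth d = ΣQ_DR·Δt / A = 147.0 × 7200 / (0.228 mi²) = 1.998 in.
The 1-inch UH is the DRH scaled by (1 in)/d, so U_p = 33.0 × 1/1.998 = 16.5 cfs.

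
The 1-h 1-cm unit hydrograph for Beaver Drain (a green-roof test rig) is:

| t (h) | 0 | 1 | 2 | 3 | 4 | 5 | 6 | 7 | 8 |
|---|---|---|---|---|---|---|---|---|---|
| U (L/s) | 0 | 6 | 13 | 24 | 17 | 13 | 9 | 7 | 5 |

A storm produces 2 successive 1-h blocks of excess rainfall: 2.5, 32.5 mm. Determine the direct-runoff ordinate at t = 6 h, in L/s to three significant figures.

By discrete convolution, Q_j = Σ (P_i / 10 mm) · U_{j−i}.
At t = 6 h (j=6): Q = (2.5/10)·9 + (32.5/10)·13 = 44.5 L/s.

Q ≈ 44.5 L/s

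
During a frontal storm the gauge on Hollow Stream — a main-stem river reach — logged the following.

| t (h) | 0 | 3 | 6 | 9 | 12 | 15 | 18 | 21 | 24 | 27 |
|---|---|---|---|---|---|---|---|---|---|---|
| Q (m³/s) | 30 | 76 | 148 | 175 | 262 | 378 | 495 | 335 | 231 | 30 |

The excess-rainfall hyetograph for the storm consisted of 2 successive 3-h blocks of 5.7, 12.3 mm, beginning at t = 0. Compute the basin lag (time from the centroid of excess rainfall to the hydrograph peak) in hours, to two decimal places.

Centroid of excess rainfall: t_c = Σ P_i·t̄_i / ΣP_i = 3.5500 h (block centres at 1.5, 4.5 h).
Hydrograph peak occurs at t = 18 h, so basin lag t_L = 18 − 3.5500 = 14.45 h.

t_L ≈ 14.45 h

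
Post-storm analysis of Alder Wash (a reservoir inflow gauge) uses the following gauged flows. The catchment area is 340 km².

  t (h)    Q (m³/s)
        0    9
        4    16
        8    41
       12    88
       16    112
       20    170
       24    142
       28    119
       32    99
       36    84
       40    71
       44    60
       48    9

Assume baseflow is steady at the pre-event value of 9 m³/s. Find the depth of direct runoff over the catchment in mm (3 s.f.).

d ≈ 38.2 mm

Direct runoff: 0.0, 7.0, 32.0, 79.0, 103.0, 161.0, 133.0, 110.0, 90.0, 75.0, 62.0, 51.0, 0.0 m³/s; ΣQ_DR = 903.0 m³/s.
V = ΣQ_DR · Δt = 903.0 × 14400 s = 1.300 × 10^7 m³.
Over A = 340 km², depth = V / A = 38.2 mm.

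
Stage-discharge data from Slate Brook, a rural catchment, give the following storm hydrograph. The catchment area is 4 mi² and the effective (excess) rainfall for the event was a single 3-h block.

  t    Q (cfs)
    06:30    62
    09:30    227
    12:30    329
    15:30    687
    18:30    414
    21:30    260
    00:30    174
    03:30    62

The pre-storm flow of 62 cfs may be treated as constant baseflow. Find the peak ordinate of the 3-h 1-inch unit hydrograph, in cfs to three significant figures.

Direct runoff: 0.0, 165.0, 267.0, 625.0, 352.0, 198.0, 112.0, 0.0 cfs; ΣQ_DR = 1719 cfs, peak = 625.0 cfs.
Runoff depth d = ΣQ_DR·Δt / A = 1719 × 10800 / (4 mi²) = 1.998 in.
The 1-inch UH is the DRH scaled by (1 in)/d, so U_p = 625.0 × 1/1.998 = 313 cfs.

U_p ≈ 313 cfs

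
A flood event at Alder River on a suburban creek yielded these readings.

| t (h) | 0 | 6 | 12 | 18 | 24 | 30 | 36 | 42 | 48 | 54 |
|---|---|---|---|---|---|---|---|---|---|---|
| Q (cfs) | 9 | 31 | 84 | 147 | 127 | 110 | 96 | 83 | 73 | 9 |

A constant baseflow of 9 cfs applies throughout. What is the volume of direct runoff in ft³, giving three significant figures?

Direct-runoff ordinates (Q − Q_b): 0.0, 22.0, 75.0, 138.0, 118.0, 101.0, 87.0, 74.0, 64.0, 0.0 cfs.
ΣQ_DR = 679.0 cfs.
With Δt = 6 h = 21600 s, V = ΣQ_DR · Δt = 679.0 × 21600 = 1.47 × 10^7 ft³.

V ≈ 1.47 × 10^7 ft³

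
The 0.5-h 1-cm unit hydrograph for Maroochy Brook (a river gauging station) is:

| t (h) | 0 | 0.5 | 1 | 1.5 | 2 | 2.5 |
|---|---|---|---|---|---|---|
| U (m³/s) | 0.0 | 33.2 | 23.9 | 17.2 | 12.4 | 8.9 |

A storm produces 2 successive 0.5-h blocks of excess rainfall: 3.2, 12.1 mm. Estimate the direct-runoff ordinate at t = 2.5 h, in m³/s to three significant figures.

By discrete convolution, Q_j = Σ (P_i / 10 mm) · U_{j−i}.
At t = 2.5 h (j=5): Q = (3.2/10)·8.9 + (12.1/10)·12.4 = 17.9 m³/s.

Q ≈ 17.9 m³/s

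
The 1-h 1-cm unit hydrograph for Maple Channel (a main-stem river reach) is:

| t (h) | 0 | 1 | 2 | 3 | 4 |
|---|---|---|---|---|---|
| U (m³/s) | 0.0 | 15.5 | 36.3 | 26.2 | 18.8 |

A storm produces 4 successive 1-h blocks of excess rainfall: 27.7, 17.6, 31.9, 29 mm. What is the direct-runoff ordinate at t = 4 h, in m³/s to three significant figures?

By discrete convolution, Q_j = Σ (P_i / 10 mm) · U_{j−i}.
At t = 4 h (j=4): Q = (27.7/10)·18.8 + (17.6/10)·26.2 + (31.9/10)·36.3 + (29/10)·15.5 = 259 m³/s.

Q ≈ 259 m³/s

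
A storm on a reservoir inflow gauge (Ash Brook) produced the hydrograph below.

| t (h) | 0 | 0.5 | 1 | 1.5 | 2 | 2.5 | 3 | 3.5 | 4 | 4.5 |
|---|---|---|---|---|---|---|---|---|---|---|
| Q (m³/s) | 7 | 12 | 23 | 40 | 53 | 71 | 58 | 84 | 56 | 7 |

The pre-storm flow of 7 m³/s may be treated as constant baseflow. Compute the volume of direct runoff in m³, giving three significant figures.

V ≈ 6.14 × 10^5 m³

Direct-runoff ordinates (Q − Q_b): 0.0, 5.0, 16.0, 33.0, 46.0, 64.0, 51.0, 77.0, 49.0, 0.0 m³/s.
ΣQ_DR = 341.0 m³/s.
With Δt = 0.5 h = 1800 s, V = ΣQ_DR · Δt = 341.0 × 1800 = 6.14 × 10^5 m³.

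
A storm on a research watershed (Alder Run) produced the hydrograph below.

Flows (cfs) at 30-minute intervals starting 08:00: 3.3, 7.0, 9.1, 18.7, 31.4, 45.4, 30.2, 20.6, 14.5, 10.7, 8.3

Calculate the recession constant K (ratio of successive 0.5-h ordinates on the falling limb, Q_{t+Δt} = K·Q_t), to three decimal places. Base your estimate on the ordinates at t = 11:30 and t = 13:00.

Using the recession-limb readings at t = 11:30 and t = 13:00: Q falls from 20.6 to 8.3 cfs over 3 intervals.
K = (Q₂/Q₁)^(1/3) = (8.3/20.6)^(1/3) = 0.739.

K ≈ 0.739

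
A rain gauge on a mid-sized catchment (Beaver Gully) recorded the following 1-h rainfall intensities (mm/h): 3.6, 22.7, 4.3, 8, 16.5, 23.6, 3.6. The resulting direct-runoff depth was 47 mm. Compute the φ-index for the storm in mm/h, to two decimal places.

φ ≈ 5.95 mm/h

Only the 4 blocks with intensity above φ contribute runoff: 22.7, 8, 16.5, 23.6 mm/h.
Σ(I−φ)·Δt = d  ⇒  (22.7+8+16.5+23.6 − 4φ)·1 = 47
φ = (70.80 − 47/1) / 4 = 5.95 mm/h.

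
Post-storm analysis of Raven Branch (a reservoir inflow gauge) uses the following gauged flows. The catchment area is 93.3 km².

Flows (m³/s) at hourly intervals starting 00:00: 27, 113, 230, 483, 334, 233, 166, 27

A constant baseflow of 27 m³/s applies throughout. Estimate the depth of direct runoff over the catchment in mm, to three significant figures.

Direct runoff: 0.0, 86.0, 203.0, 456.0, 307.0, 206.0, 139.0, 0.0 m³/s; ΣQ_DR = 1397 m³/s.
V = ΣQ_DR · Δt = 1397 × 3600 s = 5.029 × 10^6 m³.
Over A = 93.3 km², depth = V / A = 53.9 mm.

d ≈ 53.9 mm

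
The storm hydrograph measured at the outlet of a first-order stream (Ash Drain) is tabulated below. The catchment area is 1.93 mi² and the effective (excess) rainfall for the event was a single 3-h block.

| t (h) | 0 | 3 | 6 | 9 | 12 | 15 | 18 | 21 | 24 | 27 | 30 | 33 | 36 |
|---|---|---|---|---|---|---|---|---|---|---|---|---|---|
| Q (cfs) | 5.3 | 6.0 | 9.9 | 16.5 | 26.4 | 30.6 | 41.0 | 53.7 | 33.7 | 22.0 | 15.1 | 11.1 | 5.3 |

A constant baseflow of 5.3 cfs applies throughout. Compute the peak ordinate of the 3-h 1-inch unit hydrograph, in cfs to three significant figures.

U_p ≈ 96.7 cfs

Direct runoff: 0.0, 0.7, 4.6, 11.2, 21.1, 25.3, 35.7, 48.4, 28.4, 16.7, 9.8, 5.8, 0.0 cfs; ΣQ_DR = 207.7 cfs, peak = 48.4 cfs.
Runoff depth d = ΣQ_DR·Δt / A = 207.7 × 10800 / (1.93 mi²) = 0.5003 in.
The 1-inch UH is the DRH scaled by (1 in)/d, so U_p = 48.4 × 1/0.5003 = 96.7 cfs.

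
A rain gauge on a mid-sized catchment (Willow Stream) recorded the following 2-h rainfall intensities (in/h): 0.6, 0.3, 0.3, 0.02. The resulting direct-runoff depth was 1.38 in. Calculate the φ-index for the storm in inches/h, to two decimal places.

Only the 3 blocks with intensity above φ contribute runoff: 0.6, 0.3, 0.3 in/h.
Σ(I−φ)·Δt = d  ⇒  (0.6+0.3+0.3 − 3φ)·2 = 1.38
φ = (1.200 − 1.38/2) / 3 = 0.17 in/h.

φ ≈ 0.17 in/h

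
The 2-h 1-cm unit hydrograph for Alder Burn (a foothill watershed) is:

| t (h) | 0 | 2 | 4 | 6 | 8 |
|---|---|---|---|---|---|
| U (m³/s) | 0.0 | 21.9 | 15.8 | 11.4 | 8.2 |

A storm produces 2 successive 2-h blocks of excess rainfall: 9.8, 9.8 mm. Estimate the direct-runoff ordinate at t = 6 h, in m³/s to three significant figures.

By discrete convolution, Q_j = Σ (P_i / 10 mm) · U_{j−i}.
At t = 6 h (j=3): Q = (9.8/10)·11.4 + (9.8/10)·15.8 = 26.7 m³/s.

Q ≈ 26.7 m³/s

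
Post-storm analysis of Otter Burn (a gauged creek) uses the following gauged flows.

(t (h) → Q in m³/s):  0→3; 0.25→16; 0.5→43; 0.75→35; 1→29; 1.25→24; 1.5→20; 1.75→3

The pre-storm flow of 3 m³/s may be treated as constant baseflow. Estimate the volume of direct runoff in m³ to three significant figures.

V ≈ 1.34 × 10^5 m³

Direct-runoff ordinates (Q − Q_b): 0.0, 13.0, 40.0, 32.0, 26.0, 21.0, 17.0, 0.0 m³/s.
ΣQ_DR = 149.0 m³/s.
With Δt = 0.25 h = 900 s, V = ΣQ_DR · Δt = 149.0 × 900 = 1.34 × 10^5 m³.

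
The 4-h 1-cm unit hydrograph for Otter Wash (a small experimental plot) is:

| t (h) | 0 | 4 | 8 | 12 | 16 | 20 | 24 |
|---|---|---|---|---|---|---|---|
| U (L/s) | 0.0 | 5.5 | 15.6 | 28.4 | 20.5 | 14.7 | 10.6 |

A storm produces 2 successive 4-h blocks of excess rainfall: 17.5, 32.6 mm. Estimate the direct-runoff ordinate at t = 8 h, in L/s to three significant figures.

Q ≈ 45.2 L/s

By discrete convolution, Q_j = Σ (P_i / 10 mm) · U_{j−i}.
At t = 8 h (j=2): Q = (17.5/10)·15.6 + (32.6/10)·5.5 = 45.2 L/s.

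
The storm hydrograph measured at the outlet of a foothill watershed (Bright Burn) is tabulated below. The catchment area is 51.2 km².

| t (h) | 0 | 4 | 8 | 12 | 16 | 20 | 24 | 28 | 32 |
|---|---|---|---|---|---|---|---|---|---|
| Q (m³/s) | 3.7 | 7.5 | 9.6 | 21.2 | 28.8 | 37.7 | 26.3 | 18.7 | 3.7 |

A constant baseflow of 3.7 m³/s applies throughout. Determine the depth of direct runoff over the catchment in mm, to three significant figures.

Direct runoff: 0.0, 3.8, 5.9, 17.5, 25.1, 34.0, 22.6, 15.0, 0.0 m³/s; ΣQ_DR = 123.9 m³/s.
V = ΣQ_DR · Δt = 123.9 × 14400 s = 1.784 × 10^6 m³.
Over A = 51.2 km², depth = V / A = 34.8 mm.

d ≈ 34.8 mm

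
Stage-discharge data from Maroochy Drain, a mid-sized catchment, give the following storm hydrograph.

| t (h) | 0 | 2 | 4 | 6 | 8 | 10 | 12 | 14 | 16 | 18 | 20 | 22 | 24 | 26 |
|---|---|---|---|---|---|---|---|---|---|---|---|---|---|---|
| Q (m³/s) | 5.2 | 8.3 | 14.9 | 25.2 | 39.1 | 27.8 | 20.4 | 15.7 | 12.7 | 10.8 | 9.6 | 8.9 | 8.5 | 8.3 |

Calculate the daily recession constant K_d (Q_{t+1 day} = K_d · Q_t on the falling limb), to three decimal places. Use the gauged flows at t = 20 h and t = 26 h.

K_d ≈ 0.559

Between t = 20 h and t = 26 h the flow falls from 9.6 to 8.3 m³/s over 3×2 h = 6 h.
Per-interval ratio K = (8.3/9.6)^(1/3) = 0.9527; K_d = K^(24/2) = 0.559.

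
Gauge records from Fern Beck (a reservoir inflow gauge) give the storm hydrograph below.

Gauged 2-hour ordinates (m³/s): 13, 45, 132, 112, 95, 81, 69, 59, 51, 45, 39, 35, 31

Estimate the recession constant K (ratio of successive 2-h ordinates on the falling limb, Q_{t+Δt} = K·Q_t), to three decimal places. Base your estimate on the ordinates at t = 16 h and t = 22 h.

Using the recession-limb readings at t = 16 h and t = 22 h: Q falls from 51 to 35 m³/s over 3 intervals.
K = (Q₂/Q₁)^(1/3) = (35/51)^(1/3) = 0.882.

K ≈ 0.882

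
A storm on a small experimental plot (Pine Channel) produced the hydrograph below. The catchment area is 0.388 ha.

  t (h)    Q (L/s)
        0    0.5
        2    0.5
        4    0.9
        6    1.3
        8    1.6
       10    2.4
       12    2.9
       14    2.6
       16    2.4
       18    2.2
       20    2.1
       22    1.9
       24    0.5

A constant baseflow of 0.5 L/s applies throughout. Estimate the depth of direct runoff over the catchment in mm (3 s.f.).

Direct runoff: 0.0, 0.0, 0.4, 0.8, 1.1, 1.9, 2.4, 2.1, 1.9, 1.7, 1.6, 1.4, 0.0 L/s; ΣQ_DR = 15.30 L/s.
V = ΣQ_DR · Δt = 15.30 × 7200 s = 1.102 × 10^5 L.
Over A = 0.388 ha, depth = V / A = 28.4 mm.

d ≈ 28.4 mm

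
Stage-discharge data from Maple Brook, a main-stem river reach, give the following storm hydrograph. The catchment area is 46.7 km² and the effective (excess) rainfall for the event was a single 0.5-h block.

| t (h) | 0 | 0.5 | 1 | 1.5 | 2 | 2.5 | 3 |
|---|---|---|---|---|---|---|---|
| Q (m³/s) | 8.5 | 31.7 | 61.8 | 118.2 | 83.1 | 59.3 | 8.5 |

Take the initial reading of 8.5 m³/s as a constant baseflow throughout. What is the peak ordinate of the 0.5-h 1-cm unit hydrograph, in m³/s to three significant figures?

U_p ≈ 91.3 m³/s

Direct runoff: 0.0, 23.2, 53.3, 109.7, 74.6, 50.8, 0.0 m³/s; ΣQ_DR = 311.6 m³/s, peak = 109.7 m³/s.
Runoff depth d = ΣQ_DR·Δt / A = 311.6 × 1800 / (46.7 km²) = 12.01 mm.
The 1-cm UH is the DRH scaled by (10 mm)/d, so U_p = 109.7 × 10/12.01 = 91.3 m³/s.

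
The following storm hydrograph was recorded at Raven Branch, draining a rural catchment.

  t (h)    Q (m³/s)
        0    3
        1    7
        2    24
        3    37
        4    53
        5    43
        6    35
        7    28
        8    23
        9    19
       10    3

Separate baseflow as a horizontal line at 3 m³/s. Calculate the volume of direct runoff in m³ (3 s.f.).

V ≈ 8.71 × 10^5 m³

Direct-runoff ordinates (Q − Q_b): 0.0, 4.0, 21.0, 34.0, 50.0, 40.0, 32.0, 25.0, 20.0, 16.0, 0.0 m³/s.
ΣQ_DR = 242.0 m³/s.
With Δt = 1 h = 3600 s, V = ΣQ_DR · Δt = 242.0 × 3600 = 8.71 × 10^5 m³.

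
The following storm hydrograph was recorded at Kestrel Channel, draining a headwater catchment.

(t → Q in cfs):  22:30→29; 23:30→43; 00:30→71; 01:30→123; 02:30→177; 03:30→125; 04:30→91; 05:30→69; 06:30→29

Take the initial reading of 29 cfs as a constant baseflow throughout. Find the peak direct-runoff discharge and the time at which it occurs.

Q_p = 148.0 cfs at t = 02:30

Subtracting baseflow gives direct-runoff ordinates: 0.0, 14.0, 42.0, 94.0, 148.0, 96.0, 62.0, 40.0, 0.0 cfs.
The maximum is 148.0 cfs, occurring at the reading for t = 02:30.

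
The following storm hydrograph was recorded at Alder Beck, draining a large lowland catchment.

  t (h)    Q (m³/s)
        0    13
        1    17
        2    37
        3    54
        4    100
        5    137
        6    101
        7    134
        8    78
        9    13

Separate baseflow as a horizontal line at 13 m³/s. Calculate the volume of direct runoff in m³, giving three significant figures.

Direct-runoff ordinates (Q − Q_b): 0.0, 4.0, 24.0, 41.0, 87.0, 124.0, 88.0, 121.0, 65.0, 0.0 m³/s.
ΣQ_DR = 554.0 m³/s.
With Δt = 1 h = 3600 s, V = ΣQ_DR · Δt = 554.0 × 3600 = 1.99 × 10^6 m³.

V ≈ 1.99 × 10^6 m³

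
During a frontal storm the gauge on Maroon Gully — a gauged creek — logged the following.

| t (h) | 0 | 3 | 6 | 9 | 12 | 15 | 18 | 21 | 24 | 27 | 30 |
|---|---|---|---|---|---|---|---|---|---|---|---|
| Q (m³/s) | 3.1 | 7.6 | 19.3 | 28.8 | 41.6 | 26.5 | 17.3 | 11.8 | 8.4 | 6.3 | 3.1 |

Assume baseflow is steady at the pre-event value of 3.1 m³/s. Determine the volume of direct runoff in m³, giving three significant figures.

Direct-runoff ordinates (Q − Q_b): 0.0, 4.5, 16.2, 25.7, 38.5, 23.4, 14.2, 8.7, 5.3, 3.2, 0.0 m³/s.
ΣQ_DR = 139.7 m³/s.
With Δt = 3 h = 10800 s, V = ΣQ_DR · Δt = 139.7 × 10800 = 1.51 × 10^6 m³.

V ≈ 1.51 × 10^6 m³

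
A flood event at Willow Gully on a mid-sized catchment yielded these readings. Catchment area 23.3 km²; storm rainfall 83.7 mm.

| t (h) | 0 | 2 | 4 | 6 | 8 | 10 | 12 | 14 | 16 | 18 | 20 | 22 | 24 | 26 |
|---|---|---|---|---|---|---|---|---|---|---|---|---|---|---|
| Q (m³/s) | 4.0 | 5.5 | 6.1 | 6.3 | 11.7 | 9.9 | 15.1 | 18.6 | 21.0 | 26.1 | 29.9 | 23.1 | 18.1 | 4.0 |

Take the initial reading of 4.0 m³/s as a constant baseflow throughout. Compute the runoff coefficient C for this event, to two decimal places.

C ≈ 0.53

ΣQ_DR = 143.4 m³/s; V = ΣQ_DR·Δt = 1.032 × 10^6 m³.
Runoff depth d = V / A = 44.31 mm.
C = d / P = 44.31 / 83.7 = 0.53.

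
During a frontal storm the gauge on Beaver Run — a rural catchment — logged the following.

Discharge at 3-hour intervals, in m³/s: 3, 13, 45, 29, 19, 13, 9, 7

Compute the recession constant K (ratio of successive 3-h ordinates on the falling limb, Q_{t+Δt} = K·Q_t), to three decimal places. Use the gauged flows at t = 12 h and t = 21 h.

Using the recession-limb readings at t = 12 h and t = 21 h: Q falls from 19 to 7 m³/s over 3 intervals.
K = (Q₂/Q₁)^(1/3) = (7/19)^(1/3) = 0.717.

K ≈ 0.717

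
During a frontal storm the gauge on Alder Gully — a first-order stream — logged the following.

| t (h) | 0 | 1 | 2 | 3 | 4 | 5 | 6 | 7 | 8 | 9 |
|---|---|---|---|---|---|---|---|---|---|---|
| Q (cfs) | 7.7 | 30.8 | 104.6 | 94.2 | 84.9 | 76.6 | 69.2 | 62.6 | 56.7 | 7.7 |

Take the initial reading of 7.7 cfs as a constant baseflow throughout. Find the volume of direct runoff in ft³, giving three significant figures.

Direct-runoff ordinates (Q − Q_b): 0.0, 23.1, 96.9, 86.5, 77.2, 68.9, 61.5, 54.9, 49.0, 0.0 cfs.
ΣQ_DR = 518.0 cfs.
With Δt = 1 h = 3600 s, V = ΣQ_DR · Δt = 518.0 × 3600 = 1.86 × 10^6 ft³.

V ≈ 1.86 × 10^6 ft³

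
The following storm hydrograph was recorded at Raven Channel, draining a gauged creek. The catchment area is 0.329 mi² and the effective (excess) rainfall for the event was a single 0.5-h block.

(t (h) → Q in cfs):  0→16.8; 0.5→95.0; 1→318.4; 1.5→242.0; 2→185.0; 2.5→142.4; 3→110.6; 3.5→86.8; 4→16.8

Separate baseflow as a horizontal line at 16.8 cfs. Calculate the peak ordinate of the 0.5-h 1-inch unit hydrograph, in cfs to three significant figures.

Direct runoff: 0.0, 78.2, 301.6, 225.2, 168.2, 125.6, 93.8, 70.0, 0.0 cfs; ΣQ_DR = 1063 cfs, peak = 301.6 cfs.
Runoff depth d = ΣQ_DR·Δt / A = 1063 × 1800 / (0.329 mi²) = 2.502 in.
The 1-inch UH is the DRH scaled by (1 in)/d, so U_p = 301.6 × 1/2.502 = 121 cfs.

U_p ≈ 121 cfs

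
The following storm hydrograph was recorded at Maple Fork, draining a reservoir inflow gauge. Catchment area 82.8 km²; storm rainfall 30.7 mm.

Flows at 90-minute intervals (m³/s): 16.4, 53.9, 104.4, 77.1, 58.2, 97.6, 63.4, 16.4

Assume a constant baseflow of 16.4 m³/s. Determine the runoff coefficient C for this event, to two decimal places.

C ≈ 0.76

ΣQ_DR = 356.2 m³/s; V = ΣQ_DR·Δt = 1.923 × 10^6 m³.
Runoff depth d = V / A = 23.23 mm.
C = d / P = 23.23 / 30.7 = 0.76.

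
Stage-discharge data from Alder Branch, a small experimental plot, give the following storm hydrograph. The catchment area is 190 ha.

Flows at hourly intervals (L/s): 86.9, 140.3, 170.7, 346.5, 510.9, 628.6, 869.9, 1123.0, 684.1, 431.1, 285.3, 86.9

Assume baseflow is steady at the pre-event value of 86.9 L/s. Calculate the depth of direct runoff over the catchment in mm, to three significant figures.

Direct runoff: 0.0, 53.4, 83.8, 259.6, 424.0, 541.7, 783.0, 1036.1, 597.2, 344.2, 198.4, 0.0 L/s; ΣQ_DR = 4321 L/s.
V = ΣQ_DR · Δt = 4321 × 3600 s = 1.556 × 10^7 L.
Over A = 190 ha, depth = V / A = 8.19 mm.

d ≈ 8.19 mm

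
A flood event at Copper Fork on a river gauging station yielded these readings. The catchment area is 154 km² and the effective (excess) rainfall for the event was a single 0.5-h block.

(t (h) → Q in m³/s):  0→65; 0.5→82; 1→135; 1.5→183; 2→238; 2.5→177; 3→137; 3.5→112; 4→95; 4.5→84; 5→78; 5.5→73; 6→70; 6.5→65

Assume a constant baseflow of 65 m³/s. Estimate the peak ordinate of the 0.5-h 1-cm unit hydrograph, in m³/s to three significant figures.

U_p ≈ 216 m³/s

Direct runoff: 0.0, 17.0, 70.0, 118.0, 173.0, 112.0, 72.0, 47.0, 30.0, 19.0, 13.0, 8.0, 5.0, 0.0 m³/s; ΣQ_DR = 684.0 m³/s, peak = 173.0 m³/s.
Runoff depth d = ΣQ_DR·Δt / A = 684.0 × 1800 / (154 km²) = 7.995 mm.
The 1-cm UH is the DRH scaled by (10 mm)/d, so U_p = 173.0 × 10/7.995 = 216 m³/s.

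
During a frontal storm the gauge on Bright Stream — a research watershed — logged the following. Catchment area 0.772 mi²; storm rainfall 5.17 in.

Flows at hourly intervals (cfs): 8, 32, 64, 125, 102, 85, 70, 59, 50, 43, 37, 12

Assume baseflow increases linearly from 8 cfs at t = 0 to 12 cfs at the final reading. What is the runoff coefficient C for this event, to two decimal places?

C ≈ 0.22

ΣQ_DR = 567.0 cfs; V = ΣQ_DR·Δt = 2.041 × 10^6 ft³.
Runoff depth d = V / A = 1.138 in.
C = d / P = 1.138 / 5.17 = 0.22.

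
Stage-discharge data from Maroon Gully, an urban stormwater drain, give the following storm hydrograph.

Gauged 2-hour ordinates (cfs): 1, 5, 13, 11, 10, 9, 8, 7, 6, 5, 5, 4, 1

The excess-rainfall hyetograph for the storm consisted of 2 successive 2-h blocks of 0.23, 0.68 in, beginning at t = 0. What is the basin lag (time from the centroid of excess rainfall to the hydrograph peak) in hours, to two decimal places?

t_L ≈ 1.51 h

Centroid of excess rainfall: t_c = Σ P_i·t̄_i / ΣP_i = 2.4945 h (block centres at 1, 3 h).
Hydrograph peak occurs at t = 4 h, so basin lag t_L = 4 − 2.4945 = 1.51 h.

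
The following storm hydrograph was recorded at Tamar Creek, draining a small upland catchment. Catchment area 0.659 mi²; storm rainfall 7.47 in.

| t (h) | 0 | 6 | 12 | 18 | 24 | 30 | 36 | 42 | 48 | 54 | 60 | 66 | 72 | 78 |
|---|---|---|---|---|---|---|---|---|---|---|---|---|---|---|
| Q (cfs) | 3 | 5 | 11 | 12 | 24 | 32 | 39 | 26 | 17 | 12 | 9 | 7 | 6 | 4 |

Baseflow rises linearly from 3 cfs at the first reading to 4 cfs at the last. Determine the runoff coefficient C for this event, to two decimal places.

ΣQ_DR = 158.0 cfs; V = ΣQ_DR·Δt = 3.413 × 10^6 ft³.
Runoff depth d = V / A = 2.229 in.
C = d / P = 2.229 / 7.47 = 0.30.

C ≈ 0.30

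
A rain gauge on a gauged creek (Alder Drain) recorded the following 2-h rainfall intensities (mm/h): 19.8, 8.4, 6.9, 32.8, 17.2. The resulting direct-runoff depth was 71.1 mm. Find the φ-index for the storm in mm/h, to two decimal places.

Only the 3 blocks with intensity above φ contribute runoff: 19.8, 32.8, 17.2 mm/h.
Σ(I−φ)·Δt = d  ⇒  (19.8+32.8+17.2 − 3φ)·2 = 71.1
φ = (69.80 − 71.1/2) / 3 = 11.42 mm/h.

φ ≈ 11.42 mm/h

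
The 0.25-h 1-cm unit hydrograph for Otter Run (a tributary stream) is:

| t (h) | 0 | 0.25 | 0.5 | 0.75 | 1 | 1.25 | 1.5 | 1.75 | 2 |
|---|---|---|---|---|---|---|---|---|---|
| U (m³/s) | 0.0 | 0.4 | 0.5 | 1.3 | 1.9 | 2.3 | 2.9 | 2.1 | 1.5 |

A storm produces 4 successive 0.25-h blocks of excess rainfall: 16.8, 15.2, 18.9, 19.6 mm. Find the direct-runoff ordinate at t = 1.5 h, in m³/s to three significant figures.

By discrete convolution, Q_j = Σ (P_i / 10 mm) · U_{j−i}.
At t = 1.5 h (j=6): Q = (16.8/10)·2.9 + (15.2/10)·2.3 + (18.9/10)·1.9 + (19.6/10)·1.3 = 14.5 m³/s.

Q ≈ 14.5 m³/s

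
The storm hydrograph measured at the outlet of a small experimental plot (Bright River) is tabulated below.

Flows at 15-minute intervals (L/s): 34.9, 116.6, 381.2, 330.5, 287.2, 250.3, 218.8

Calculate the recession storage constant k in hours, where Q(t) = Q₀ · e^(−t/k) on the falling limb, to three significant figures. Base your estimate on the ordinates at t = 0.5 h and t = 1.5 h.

k ≈ 1.80 h

On the falling limb, Q drops from 381.2 to 218.8 L/s between t = 0.5 h and t = 1.5 h (Δt = 1 h).
k = −Δt / ln(Q₂/Q₁) = −1 / ln(218.8/381.2) = 1.80 h.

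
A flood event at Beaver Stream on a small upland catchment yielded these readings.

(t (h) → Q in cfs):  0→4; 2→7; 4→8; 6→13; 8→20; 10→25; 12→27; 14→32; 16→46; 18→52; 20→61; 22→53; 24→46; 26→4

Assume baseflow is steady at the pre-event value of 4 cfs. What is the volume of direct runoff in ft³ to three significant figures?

Direct-runoff ordinates (Q − Q_b): 0.0, 3.0, 4.0, 9.0, 16.0, 21.0, 23.0, 28.0, 42.0, 48.0, 57.0, 49.0, 42.0, 0.0 cfs.
ΣQ_DR = 342.0 cfs.
With Δt = 2 h = 7200 s, V = ΣQ_DR · Δt = 342.0 × 7200 = 2.46 × 10^6 ft³.

V ≈ 2.46 × 10^6 ft³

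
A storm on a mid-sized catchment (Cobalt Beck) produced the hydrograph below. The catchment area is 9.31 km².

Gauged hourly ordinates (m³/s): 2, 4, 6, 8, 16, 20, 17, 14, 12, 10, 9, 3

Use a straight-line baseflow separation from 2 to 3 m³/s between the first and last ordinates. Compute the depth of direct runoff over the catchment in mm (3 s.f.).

Direct runoff: 0.00, 1.91, 3.82, 5.73, 13.64, 17.55, 14.45, 11.36, 9.27, 7.18, 6.09, 0.00 m³/s; ΣQ_DR = 91.00 m³/s.
V = ΣQ_DR · Δt = 91.00 × 3600 s = 3.276 × 10^5 m³.
Over A = 9.31 km², depth = V / A = 35.2 mm.

d ≈ 35.2 mm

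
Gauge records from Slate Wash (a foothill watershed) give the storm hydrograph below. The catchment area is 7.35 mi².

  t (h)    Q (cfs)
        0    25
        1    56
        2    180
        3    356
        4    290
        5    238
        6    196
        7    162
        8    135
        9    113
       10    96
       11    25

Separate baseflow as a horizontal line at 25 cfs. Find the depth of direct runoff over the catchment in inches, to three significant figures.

Direct runoff: 0.0, 31.0, 155.0, 331.0, 265.0, 213.0, 171.0, 137.0, 110.0, 88.0, 71.0, 0.0 cfs; ΣQ_DR = 1572 cfs.
V = ΣQ_DR · Δt = 1572 × 3600 s = 5.659 × 10^6 ft³.
Over A = 7.35 mi², depth = V / A = 0.331 in.

d ≈ 0.331 in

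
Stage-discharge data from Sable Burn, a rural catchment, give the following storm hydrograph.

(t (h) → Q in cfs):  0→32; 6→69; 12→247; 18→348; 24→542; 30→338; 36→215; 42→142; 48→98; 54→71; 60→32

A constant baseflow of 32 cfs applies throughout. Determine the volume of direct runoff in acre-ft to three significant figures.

Direct-runoff ordinates (Q − Q_b): 0.0, 37.0, 215.0, 316.0, 510.0, 306.0, 183.0, 110.0, 66.0, 39.0, 0.0 cfs.
ΣQ_DR = 1782 cfs.
With Δt = 6 h = 21600 s, V = ΣQ_DR · Δt = 1782 × 21600 = 3.85 × 10^7 ft³ = 884 acre-ft.

V ≈ 884 acre-ft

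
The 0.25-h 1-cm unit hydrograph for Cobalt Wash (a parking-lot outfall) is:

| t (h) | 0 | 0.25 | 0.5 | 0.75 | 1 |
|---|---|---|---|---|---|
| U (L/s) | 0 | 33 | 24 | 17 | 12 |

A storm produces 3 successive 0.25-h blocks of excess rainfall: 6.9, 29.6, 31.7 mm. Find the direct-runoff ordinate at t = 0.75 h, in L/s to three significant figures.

By discrete convolution, Q_j = Σ (P_i / 10 mm) · U_{j−i}.
At t = 0.75 h (j=3): Q = (6.9/10)·17 + (29.6/10)·24 + (31.7/10)·33 = 187 L/s.

Q ≈ 187 L/s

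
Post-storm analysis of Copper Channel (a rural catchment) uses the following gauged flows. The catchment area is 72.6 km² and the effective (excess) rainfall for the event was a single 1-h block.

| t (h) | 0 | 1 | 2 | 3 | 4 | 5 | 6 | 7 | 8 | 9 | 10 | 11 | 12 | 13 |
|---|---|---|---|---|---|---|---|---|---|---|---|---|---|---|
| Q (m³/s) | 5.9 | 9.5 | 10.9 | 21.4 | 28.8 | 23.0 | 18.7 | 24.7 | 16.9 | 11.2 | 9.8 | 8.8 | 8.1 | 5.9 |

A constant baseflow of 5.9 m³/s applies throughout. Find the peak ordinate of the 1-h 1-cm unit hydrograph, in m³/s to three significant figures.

U_p ≈ 38.2 m³/s

Direct runoff: 0.0, 3.6, 5.0, 15.5, 22.9, 17.1, 12.8, 18.8, 11.0, 5.3, 3.9, 2.9, 2.2, 0.0 m³/s; ΣQ_DR = 121.0 m³/s, peak = 22.9 m³/s.
Runoff depth d = ΣQ_DR·Δt / A = 121.0 × 3600 / (72.6 km²) = 6.000 mm.
The 1-cm UH is the DRH scaled by (10 mm)/d, so U_p = 22.9 × 10/6.000 = 38.2 m³/s.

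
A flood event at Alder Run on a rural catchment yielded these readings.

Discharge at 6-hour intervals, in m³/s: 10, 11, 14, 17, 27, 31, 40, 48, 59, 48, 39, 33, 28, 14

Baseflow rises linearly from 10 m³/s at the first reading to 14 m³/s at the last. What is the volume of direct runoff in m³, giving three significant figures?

Direct-runoff ordinates (Q − Q_b): 0.00, 0.69, 3.38, 6.08, 15.77, 19.46, 28.15, 35.85, 46.54, 35.23, 25.92, 19.62, 14.31, 0.00 m³/s.
ΣQ_DR = 251.0 m³/s.
With Δt = 6 h = 21600 s, V = ΣQ_DR · Δt = 251.0 × 21600 = 5.42 × 10^6 m³.

V ≈ 5.42 × 10^6 m³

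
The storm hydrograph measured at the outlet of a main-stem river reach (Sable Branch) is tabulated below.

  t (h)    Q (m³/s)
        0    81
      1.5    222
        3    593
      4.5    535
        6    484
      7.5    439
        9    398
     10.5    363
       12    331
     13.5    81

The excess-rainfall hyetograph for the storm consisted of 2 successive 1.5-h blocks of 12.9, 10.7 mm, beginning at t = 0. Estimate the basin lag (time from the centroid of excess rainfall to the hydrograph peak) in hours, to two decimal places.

Centroid of excess rainfall: t_c = Σ P_i·t̄_i / ΣP_i = 1.4301 h (block centres at 0.75, 2.25 h).
Hydrograph peak occurs at t = 3 h, so basin lag t_L = 3 − 1.4301 = 1.57 h.

t_L ≈ 1.57 h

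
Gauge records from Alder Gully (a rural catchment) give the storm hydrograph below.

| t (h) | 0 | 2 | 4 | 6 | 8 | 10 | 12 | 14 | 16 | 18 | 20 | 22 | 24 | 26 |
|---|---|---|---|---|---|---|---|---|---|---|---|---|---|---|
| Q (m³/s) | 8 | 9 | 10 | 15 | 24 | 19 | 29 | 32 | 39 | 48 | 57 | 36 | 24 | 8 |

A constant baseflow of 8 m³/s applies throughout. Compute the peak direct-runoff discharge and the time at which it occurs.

Q_p = 49.0 m³/s at t = 20 h

Subtracting baseflow gives direct-runoff ordinates: 0.0, 1.0, 2.0, 7.0, 16.0, 11.0, 21.0, 24.0, 31.0, 40.0, 49.0, 28.0, 16.0, 0.0 m³/s.
The maximum is 49.0 m³/s, occurring at the reading for t = 20 h.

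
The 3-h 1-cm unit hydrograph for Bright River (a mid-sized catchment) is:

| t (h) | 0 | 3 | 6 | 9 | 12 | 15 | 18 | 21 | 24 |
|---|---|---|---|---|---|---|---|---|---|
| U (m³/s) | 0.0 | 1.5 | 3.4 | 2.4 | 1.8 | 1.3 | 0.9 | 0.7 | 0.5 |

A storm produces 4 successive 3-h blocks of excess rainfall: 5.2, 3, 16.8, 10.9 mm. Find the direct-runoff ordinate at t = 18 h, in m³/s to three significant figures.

By discrete convolution, Q_j = Σ (P_i / 10 mm) · U_{j−i}.
At t = 18 h (j=6): Q = (5.2/10)·0.9 + (3/10)·1.3 + (16.8/10)·1.8 + (10.9/10)·2.4 = 6.50 m³/s.

Q ≈ 6.50 m³/s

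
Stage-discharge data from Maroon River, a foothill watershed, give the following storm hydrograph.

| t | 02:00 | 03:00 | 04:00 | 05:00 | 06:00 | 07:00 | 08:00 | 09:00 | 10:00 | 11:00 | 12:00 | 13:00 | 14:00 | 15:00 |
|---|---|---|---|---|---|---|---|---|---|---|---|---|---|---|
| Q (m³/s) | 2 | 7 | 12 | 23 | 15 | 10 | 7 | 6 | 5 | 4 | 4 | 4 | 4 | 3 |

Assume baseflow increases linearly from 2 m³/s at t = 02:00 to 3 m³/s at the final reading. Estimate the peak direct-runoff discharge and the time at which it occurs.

Subtracting baseflow gives direct-runoff ordinates: 0.00, 4.92, 9.85, 20.77, 12.69, 7.62, 4.54, 3.46, 2.38, 1.31, 1.23, 1.15, 1.08, 0.00 m³/s.
The maximum is 20.77 m³/s, occurring at the reading for t = 05:00.

Q_p = 20.77 m³/s at t = 05:00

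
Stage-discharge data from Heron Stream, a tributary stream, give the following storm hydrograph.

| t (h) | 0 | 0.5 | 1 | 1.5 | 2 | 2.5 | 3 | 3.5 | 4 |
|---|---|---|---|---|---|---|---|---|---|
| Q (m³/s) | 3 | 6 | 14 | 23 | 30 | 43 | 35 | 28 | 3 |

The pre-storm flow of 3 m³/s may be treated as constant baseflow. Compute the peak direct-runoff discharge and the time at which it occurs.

Q_p = 40.0 m³/s at t = 2.5 h

Subtracting baseflow gives direct-runoff ordinates: 0.0, 3.0, 11.0, 20.0, 27.0, 40.0, 32.0, 25.0, 0.0 m³/s.
The maximum is 40.0 m³/s, occurring at the reading for t = 2.5 h.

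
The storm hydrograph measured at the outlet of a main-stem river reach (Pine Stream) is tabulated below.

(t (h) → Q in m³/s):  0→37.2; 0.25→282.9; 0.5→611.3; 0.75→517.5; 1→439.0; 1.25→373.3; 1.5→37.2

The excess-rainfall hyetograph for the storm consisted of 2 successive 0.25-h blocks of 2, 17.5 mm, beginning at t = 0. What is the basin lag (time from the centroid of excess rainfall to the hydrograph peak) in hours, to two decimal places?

Centroid of excess rainfall: t_c = Σ P_i·t̄_i / ΣP_i = 0.3494 h (block centres at 0.125, 0.375 h).
Hydrograph peak occurs at t = 0.5 h, so basin lag t_L = 0.5 − 0.3494 = 0.15 h.

t_L ≈ 0.15 h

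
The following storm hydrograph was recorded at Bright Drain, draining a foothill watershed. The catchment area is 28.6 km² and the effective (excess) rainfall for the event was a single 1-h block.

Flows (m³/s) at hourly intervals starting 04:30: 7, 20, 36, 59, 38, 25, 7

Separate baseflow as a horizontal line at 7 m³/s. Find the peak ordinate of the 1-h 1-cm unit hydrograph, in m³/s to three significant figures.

Direct runoff: 0.0, 13.0, 29.0, 52.0, 31.0, 18.0, 0.0 m³/s; ΣQ_DR = 143.0 m³/s, peak = 52.0 m³/s.
Runoff depth d = ΣQ_DR·Δt / A = 143.0 × 3600 / (28.6 km²) = 18.00 mm.
The 1-cm UH is the DRH scaled by (10 mm)/d, so U_p = 52.0 × 10/18.00 = 28.9 m³/s.

U_p ≈ 28.9 m³/s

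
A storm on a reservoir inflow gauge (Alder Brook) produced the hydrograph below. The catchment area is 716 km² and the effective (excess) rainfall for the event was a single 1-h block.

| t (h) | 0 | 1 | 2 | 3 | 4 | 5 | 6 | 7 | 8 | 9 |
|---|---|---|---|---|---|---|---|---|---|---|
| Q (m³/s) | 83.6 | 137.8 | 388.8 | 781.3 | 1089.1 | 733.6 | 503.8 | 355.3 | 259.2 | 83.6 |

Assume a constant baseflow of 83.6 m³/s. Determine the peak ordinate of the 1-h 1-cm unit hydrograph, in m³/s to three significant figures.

Direct runoff: 0.0, 54.2, 305.2, 697.7, 1005.5, 650.0, 420.2, 271.7, 175.6, 0.0 m³/s; ΣQ_DR = 3580 m³/s, peak = 1005.5 m³/s.
Runoff depth d = ΣQ_DR·Δt / A = 3580 × 3600 / (716 km²) = 18.00 mm.
The 1-cm UH is the DRH scaled by (10 mm)/d, so U_p = 1005.5 × 10/18.00 = 559 m³/s.

U_p ≈ 559 m³/s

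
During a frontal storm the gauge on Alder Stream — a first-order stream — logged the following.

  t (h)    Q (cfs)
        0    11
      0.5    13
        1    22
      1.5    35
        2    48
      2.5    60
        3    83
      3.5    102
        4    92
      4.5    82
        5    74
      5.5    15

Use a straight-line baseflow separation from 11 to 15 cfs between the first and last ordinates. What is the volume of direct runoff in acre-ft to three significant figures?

Direct-runoff ordinates (Q − Q_b): 0.00, 1.64, 10.27, 22.91, 35.55, 47.18, 69.82, 88.45, 78.09, 67.73, 59.36, 0.00 cfs.
ΣQ_DR = 481.0 cfs.
With Δt = 0.5 h = 1800 s, V = ΣQ_DR · Δt = 481.0 × 1800 = 8.66 × 10^5 ft³ = 19.9 acre-ft.

V ≈ 19.9 acre-ft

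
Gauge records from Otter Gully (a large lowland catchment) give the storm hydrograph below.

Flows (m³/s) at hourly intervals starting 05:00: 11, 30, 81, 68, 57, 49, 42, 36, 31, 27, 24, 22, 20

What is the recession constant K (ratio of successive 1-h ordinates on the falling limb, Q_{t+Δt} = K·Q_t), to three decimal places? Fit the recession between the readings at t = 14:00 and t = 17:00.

K ≈ 0.905

Using the recession-limb readings at t = 14:00 and t = 17:00: Q falls from 27 to 20 m³/s over 3 intervals.
K = (Q₂/Q₁)^(1/3) = (20/27)^(1/3) = 0.905.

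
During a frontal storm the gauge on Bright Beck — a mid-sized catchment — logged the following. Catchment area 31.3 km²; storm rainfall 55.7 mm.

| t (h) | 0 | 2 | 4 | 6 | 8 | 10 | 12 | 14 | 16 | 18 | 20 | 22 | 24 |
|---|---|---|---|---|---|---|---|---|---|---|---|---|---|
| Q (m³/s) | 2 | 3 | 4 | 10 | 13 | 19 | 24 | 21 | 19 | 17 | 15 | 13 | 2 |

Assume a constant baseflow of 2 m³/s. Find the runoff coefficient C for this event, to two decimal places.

C ≈ 0.56

ΣQ_DR = 136.0 m³/s; V = ΣQ_DR·Δt = 9.792 × 10^5 m³.
Runoff depth d = V / A = 31.28 mm.
C = d / P = 31.28 / 55.7 = 0.56.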